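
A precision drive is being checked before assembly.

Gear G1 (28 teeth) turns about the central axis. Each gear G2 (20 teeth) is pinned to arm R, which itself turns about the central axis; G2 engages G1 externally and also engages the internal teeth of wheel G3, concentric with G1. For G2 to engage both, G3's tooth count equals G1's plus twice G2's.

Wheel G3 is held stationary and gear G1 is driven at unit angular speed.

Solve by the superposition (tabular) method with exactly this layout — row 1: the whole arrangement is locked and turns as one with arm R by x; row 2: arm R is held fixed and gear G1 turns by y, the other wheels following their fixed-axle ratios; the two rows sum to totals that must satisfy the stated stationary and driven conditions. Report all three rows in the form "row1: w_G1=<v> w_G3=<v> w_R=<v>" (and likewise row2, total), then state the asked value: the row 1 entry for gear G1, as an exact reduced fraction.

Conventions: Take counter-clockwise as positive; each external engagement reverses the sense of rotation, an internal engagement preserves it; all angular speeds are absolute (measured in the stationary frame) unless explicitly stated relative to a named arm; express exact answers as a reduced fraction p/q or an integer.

row1: w_G1=7/24 w_G3=7/24 w_R=7/24
row2: w_G1=17/24 w_G3=-7/24 w_R=0
total: w_G1=1 w_G3=0 w_R=7/24
asked value: 7/24

recognized (axles ride arm R): planetary set, 28/20/68 teeth
row 1 (train locked, turned with arm): all members turn x
row 2: sun turns y, ring = −(28/68)·y, arm 0
boundary: total ω_ring = x − (28/68)·y = 0 and total ω_sun = x + y = 1  ⇒  y = 17/24, x = 7/24
row 2 ring = −(28/68)·17/24 = -7/24
totals (row 1 + row 2): sun 7/24 + 17/24 = 1, ring 7/24 + (-7/24) = 0, arm 7/24 + 0 = 7/24
asked cell (row1, sun) = 7/24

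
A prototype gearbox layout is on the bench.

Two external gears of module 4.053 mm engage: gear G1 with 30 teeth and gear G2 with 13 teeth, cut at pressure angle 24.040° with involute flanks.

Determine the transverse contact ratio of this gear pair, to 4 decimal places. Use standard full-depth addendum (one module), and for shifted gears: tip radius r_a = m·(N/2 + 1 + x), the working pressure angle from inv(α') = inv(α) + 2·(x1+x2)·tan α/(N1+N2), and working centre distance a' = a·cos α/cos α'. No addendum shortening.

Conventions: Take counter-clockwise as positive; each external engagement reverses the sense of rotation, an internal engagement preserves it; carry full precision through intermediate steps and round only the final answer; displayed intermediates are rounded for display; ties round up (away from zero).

topology: single-mesh involute geometry — m = 4.053, 30T/13T pair
base radii: r_b1 = 55.521719, r_b2 = 24.059412
tip radii: r_a1 = 64.848000, r_a2 = 30.397500
no profile shift: α' = α, a' = a
action lengths: √(r_a1²−r_b1²) = 33.505250, √(r_a2²−r_b2²) = 18.578286
base pitch p_b = π·m·cos α = 11.628442
CR = (33.505250 + 18.578286 − 87.139500·sin 24.04000°)/11.628442 = 1.426257
contact ratio ≈ 1.4263

1.4263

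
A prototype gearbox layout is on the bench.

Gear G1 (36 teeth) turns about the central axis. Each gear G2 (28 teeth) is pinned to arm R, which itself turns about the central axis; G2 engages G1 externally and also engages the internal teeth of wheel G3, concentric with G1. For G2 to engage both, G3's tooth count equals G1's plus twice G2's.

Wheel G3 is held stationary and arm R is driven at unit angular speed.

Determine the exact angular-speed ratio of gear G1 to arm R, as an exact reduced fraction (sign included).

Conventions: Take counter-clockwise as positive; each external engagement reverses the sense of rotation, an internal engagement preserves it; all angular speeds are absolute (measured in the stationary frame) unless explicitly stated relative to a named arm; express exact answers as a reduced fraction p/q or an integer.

32/9

class = planetary set [G3 = 36+2·28 = 92; Willis about the carrier]
ring teeth: 36 + 2·28 = 92
36(ω_sun−ω_arm) = −92(ω_ring−ω_arm),  ω_ring = 0, ω_arm = 1
ω_sun = 1 − (92/36)(0−1) = 32/9
ω_out/ω_in = 32/9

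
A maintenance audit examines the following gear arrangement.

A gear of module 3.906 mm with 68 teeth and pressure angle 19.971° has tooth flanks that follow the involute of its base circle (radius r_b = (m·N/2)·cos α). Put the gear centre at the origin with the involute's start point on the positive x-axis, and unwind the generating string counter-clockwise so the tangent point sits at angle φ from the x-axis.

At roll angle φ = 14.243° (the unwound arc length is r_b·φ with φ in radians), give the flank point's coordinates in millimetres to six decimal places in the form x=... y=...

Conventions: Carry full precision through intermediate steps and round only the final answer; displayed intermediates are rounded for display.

x=128.615137 y=0.635194

topology: single-mesh involute geometry — m = 3.906, N = 68
pitch radius r_p = m·N/2 = 3.906·68/2 = 132.804000
base radius r_b = r_p·cos α = 132.804000·cos 19.971° = 124.817913
roll angle φ = 14.243° = 0.24858725 rad
x = r_b·(cos φ + φ·sin φ) = 128.615137
y = r_b·(sin φ − φ·cos φ) = 0.635194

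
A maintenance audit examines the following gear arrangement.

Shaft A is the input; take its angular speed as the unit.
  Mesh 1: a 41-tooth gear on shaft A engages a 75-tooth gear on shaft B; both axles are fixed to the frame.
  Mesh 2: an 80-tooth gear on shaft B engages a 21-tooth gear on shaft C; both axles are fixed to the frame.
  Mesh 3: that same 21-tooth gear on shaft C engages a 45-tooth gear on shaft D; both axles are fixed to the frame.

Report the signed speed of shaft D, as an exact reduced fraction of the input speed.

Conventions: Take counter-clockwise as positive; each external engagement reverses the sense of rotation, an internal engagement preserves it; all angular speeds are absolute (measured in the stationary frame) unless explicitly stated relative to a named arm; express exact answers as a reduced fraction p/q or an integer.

3-mesh fixed-axis compound train (all bearings frame-fixed)
mesh 1 [41T→75T]: |ω|/ω_in = 1×41/75 = 41/75, sense flips to −
mesh 2 [80T→21T]: |ω|/ω_in = (41/75)×80/21 = 656/315, sense flips to +
mesh 3 [21T→45T]: |ω|/ω_in = (656/315)×21/45 = 656/675, sense flips to −
signed output speed (× input speed) = -656/675

-656/675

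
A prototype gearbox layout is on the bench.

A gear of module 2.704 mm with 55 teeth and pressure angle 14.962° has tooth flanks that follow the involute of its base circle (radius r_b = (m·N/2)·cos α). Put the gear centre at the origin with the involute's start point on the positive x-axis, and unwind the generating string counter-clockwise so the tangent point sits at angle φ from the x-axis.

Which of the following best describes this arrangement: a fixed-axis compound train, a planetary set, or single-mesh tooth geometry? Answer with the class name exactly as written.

topology: single-mesh involute geometry — m = 2.704, N = 55
classification: single-mesh tooth geometry

single-mesh tooth geometry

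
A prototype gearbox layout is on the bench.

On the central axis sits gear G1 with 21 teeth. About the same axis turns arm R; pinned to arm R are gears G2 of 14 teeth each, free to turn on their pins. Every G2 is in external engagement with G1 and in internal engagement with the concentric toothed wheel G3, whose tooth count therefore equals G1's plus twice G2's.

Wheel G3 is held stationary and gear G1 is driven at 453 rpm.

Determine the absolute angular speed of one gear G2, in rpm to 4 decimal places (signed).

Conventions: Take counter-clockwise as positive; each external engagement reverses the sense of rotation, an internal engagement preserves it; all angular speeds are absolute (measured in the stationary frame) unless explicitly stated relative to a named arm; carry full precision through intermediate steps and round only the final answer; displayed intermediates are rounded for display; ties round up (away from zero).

class = planetary set [G3 = 21+2·14 = 49; Willis about the carrier]
normalise by the input: solve with ω_sun = 1, then scale by 453 rpm
ring teeth: 21 + 2·14 = 49
21(ω_sun−ω_arm) = −49(ω_ring−ω_arm),  ω_ring = 0, ω_sun = 1
21(1−ω_arm) = −49(0−ω_arm)  ⇒  70·ω_arm = 21  ⇒  ω_arm = 3/10
sun–planet mesh: 21·(1−3/10) = −14·(ω_p−ω_arm)  ⇒  ω_p−ω_arm = -21/20
ω_p = 3/10 − 21/20 = -3/4
scale: ω_p = -3/4 × 453 rpm = -339.7500 rpm

-339.7500 rpm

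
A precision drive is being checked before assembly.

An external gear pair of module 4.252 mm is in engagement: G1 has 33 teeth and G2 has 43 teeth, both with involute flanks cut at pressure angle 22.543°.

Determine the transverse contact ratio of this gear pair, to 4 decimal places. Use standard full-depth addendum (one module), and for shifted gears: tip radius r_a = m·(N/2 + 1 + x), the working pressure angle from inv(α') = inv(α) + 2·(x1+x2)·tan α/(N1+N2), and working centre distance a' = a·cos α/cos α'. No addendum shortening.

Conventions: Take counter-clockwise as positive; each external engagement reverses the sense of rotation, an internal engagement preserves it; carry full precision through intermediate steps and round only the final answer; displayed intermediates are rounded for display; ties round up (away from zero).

1.5905

topology: single-mesh involute geometry — m = 4.252, 33T/43T pair
base radii: r_b1 = 64.797373, r_b2 = 84.432940
tip radii: r_a1 = 74.410000, r_a2 = 95.670000
no profile shift: α' = α, a' = a
action lengths: √(r_a1²−r_b1²) = 36.580714, √(r_a2²−r_b2²) = 44.986971
base pitch p_b = π·m·cos α = 12.337391
CR = (36.580714 + 44.986971 − 161.576000·sin 22.54300°)/12.337391 = 1.590548
contact ratio ≈ 1.5905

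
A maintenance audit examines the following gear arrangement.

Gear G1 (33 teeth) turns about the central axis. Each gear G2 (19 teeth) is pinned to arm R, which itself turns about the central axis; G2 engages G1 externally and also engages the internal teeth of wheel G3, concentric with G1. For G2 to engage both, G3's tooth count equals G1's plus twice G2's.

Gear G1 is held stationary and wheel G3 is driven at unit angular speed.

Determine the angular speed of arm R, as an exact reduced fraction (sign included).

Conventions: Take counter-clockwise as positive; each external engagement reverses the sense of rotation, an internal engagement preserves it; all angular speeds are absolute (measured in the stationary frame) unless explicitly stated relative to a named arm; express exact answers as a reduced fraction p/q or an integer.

71/104

class = planetary set [G3 = 33+2·19 = 71; Willis about the carrier]
ring teeth: 33 + 2·19 = 71
33(ω_sun−ω_arm) = −71(ω_ring−ω_arm),  ω_sun = 0, ω_ring = 1
33(0−ω_arm) = −71(1−ω_arm)  ⇒  104·ω_arm = 71  ⇒  ω_arm = 71/104
exact speed ratio = 71/104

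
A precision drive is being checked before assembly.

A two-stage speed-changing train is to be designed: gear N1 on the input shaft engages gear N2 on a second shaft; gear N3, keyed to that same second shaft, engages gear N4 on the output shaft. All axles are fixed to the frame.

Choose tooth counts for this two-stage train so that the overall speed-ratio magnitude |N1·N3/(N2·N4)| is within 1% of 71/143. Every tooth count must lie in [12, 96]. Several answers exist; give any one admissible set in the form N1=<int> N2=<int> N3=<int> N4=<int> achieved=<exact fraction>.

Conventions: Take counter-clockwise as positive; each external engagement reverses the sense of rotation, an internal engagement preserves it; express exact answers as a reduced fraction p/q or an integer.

2-stage fixed-axis compound train for ratio 71/143
target = 71/143 in lowest terms: an exact hit needs N1·N3 = k·71 and N2·N4 = k·143 for one integer k, every count in [12, 96]; additionally prefer no 1:1 stage (N1 ≠ N2, N3 ≠ N4)
k = 1…11: no 1:1-free in-range split of k·71 and k·143 into factor pairs; take k = 12
k = 12: N1·N3 = 852 = 12·71, N2·N4 = 1716 = 22·78
achieved = 12·71/(22·78) = 71/143; |achieved − target| = 0 ≤ 71/14300 ✓

N1=12 N2=22 N3=71 N4=78 achieved=71/143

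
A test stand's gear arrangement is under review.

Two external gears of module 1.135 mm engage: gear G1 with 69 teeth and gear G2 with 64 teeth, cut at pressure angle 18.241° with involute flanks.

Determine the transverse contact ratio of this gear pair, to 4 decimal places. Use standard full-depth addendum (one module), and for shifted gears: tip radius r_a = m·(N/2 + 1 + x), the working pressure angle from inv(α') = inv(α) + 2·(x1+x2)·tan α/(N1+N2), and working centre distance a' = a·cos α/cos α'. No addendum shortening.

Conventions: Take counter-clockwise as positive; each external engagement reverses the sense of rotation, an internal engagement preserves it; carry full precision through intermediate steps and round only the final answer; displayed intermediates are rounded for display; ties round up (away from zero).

1.9115

topology: single-mesh involute geometry — m = 1.135, 69T/64T pair
base radii: r_b1 = 37.189769, r_b2 = 34.494858
tip radii: r_a1 = 40.292500, r_a2 = 37.455000
no profile shift: α' = α, a' = a
action lengths: √(r_a1²−r_b1²) = 15.505051, √(r_a2²−r_b2²) = 14.593895
base pitch p_b = π·m·cos α = 3.386525
CR = (15.505051 + 14.593895 − 75.477500·sin 18.24100°)/3.386525 = 1.911513
contact ratio ≈ 1.9115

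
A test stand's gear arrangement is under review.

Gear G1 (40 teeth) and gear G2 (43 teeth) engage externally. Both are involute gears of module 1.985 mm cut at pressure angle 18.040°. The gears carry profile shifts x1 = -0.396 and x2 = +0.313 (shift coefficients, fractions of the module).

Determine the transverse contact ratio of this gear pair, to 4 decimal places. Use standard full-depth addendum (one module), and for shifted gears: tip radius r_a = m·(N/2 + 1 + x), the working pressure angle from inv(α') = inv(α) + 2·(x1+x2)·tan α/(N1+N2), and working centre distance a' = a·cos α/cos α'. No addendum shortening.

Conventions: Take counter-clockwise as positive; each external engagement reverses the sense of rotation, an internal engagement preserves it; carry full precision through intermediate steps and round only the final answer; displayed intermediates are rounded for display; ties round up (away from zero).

1.8333

recognized (one external pair, fixed centres): single-mesh tooth geometry, m = 1.985, N1 = 40, N2 = 43
base radii: r_b1 = 37.748370, r_b2 = 40.579498
tip radii: r_a1 = 40.898940, r_a2 = 45.283805
inv(α') = inv(18.040°) + 2·(-0.396+0.313)·tan α/(40+43) = 0.01018293  ⇒  α' = 17.68057°
a' = a·cos α / cos α' = 82.3775·cos 18.040°/cos 17.68057° = 82.211148
action lengths: √(r_a1²−r_b1²) = 15.741152, √(r_a2²−r_b2²) = 20.097944
base pitch p_b = π·m·cos α = 5.929500
CR = (15.741152 + 20.097944 − 82.211148·sin 17.68057°)/5.929500 = 1.833334
contact ratio ≈ 1.8333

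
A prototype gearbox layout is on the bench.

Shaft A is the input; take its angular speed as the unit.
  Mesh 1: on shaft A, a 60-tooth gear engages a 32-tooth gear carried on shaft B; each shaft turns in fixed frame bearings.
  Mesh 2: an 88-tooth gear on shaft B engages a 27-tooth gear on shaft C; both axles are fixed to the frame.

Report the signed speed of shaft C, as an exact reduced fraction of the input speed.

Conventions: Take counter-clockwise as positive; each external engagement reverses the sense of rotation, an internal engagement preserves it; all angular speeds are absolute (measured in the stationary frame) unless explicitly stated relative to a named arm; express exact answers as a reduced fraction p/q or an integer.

2-mesh fixed-axis compound train (all bearings frame-fixed)
mesh 1 [60T→32T]: |ω|/ω_in = 1×60/32 = 15/8, sense flips to −
mesh 2 [88T→27T]: |ω|/ω_in = (15/8)×88/27 = 55/9, sense flips to +
signed output speed (× input speed) = 55/9

55/9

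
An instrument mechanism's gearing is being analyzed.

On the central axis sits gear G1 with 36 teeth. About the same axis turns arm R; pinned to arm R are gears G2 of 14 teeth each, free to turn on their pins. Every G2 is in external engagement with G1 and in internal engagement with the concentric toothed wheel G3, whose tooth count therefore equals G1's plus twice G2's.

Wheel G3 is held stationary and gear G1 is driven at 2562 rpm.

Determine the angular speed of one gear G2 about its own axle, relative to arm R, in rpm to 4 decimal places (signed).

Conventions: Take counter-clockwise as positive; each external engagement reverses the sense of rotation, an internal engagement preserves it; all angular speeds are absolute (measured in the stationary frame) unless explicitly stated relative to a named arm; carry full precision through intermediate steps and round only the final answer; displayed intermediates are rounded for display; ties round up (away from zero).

-4216.3200 rpm

topology: planetary set — G1 36T / G2 14T / G3 64T, arm = carrier (Willis)
normalise by the input: solve with ω_sun = 1, then scale by 2562 rpm
ring teeth: 36 + 2·14 = 64
36(ω_sun−ω_arm) = −64(ω_ring−ω_arm),  ω_ring = 0, ω_sun = 1
36(1−ω_arm) = −64(0−ω_arm)  ⇒  100·ω_arm = 36  ⇒  ω_arm = 9/25
sun–planet mesh: 36·(1−9/25) = −14·(ω_p−ω_arm)  ⇒  ω_p−ω_arm = -288/175
scale: ω_p−ω_arm = -288/175 × 2562 rpm = -4216.3200 rpm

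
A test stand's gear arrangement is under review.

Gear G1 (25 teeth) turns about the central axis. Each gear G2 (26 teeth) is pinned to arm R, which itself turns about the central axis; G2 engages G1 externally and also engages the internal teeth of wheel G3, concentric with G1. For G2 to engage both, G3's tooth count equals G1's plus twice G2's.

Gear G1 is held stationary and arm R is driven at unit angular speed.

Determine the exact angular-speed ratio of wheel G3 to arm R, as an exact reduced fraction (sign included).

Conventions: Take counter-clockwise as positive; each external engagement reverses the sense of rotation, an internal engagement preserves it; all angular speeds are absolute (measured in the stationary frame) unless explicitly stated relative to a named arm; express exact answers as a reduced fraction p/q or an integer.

class = planetary set [G3 = 25+2·26 = 77; Willis about the carrier]
ring teeth: 25 + 2·26 = 77
25(ω_sun−ω_arm) = −77(ω_ring−ω_arm),  ω_sun = 0, ω_arm = 1
ω_ring = 1 − (25/77)(0−1) = 102/77
ω_out/ω_in = 102/77

102/77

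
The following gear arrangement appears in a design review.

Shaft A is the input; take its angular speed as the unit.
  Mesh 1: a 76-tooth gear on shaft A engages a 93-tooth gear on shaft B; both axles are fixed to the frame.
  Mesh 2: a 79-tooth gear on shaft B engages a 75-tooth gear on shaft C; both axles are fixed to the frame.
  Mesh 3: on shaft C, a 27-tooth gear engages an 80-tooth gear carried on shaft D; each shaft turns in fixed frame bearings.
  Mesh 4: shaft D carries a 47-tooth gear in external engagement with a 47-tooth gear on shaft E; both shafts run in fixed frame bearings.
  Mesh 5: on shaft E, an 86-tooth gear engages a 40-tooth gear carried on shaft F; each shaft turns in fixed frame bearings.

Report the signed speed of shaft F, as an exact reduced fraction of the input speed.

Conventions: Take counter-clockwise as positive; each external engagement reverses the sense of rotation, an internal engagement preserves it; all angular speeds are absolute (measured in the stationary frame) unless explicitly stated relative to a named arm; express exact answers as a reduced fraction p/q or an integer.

5-mesh fixed-axis compound train (all bearings frame-fixed)
mesh 1 [76T→93T]: |ω|/ω_in = 1×76/93 = 76/93, sense flips to −
mesh 2 [79T→75T]: |ω|/ω_in = (76/93)×79/75 = 6004/6975, sense flips to +
mesh 3 [27T→80T]: |ω|/ω_in = (6004/6975)×27/80 = 4503/15500, sense flips to −
mesh 4 [47T→47T]: |ω|/ω_in = (4503/15500)×47/47 = 4503/15500, sense flips to +
mesh 5 [86T→40T]: |ω|/ω_in = (4503/15500)×86/40 = 193629/310000, sense flips to −
signed output speed (× input speed) = -193629/310000

-193629/310000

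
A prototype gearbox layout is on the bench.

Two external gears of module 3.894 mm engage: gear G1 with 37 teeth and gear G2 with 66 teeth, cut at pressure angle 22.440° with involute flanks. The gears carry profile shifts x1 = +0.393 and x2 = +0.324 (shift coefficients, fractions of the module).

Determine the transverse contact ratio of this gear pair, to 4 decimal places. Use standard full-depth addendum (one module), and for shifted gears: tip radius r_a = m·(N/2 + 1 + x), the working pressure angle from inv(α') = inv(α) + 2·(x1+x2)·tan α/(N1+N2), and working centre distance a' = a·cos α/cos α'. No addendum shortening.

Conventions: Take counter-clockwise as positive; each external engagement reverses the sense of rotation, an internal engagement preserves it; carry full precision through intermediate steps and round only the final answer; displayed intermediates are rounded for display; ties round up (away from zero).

single-mesh involute tooth geometry (37T engaging 66T at module 3.894)
base radii: r_b1 = 66.584190, r_b2 = 118.771799
tip radii: r_a1 = 77.463342, r_a2 = 133.657656
inv(α') = inv(22.440°) + 2·(+0.393+0.324)·tan α/(37+66) = 0.02708509  ⇒  α' = 24.21048°
a' = a·cos α / cos α' = 200.5410·cos 22.440°/cos 24.21048° = 203.231154
action lengths: √(r_a1²−r_b1²) = 39.586803, √(r_a2²−r_b2²) = 61.299500
base pitch p_b = π·m·cos α = 11.307049
CR = (39.586803 + 61.299500 − 203.231154·sin 24.21048°)/11.307049 = 1.551535
contact ratio ≈ 1.5515

1.5515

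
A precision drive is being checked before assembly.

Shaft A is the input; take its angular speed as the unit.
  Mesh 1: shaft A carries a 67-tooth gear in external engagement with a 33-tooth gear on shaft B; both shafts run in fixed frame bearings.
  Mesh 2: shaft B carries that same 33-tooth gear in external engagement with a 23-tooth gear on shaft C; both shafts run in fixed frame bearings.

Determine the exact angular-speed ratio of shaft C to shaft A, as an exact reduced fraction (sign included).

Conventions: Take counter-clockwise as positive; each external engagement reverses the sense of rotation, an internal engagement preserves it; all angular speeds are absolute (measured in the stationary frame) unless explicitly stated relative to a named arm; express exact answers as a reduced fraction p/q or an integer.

class = fixed-axis compound train [2 meshes; 2 ratios multiply, 2 sense flips]
mesh 1 [67T→33T]: running ratio 67/33, sense −
mesh 2 [33T→23T]: running ratio 67/23, sense +
ω_out/ω_in = 67/23

67/23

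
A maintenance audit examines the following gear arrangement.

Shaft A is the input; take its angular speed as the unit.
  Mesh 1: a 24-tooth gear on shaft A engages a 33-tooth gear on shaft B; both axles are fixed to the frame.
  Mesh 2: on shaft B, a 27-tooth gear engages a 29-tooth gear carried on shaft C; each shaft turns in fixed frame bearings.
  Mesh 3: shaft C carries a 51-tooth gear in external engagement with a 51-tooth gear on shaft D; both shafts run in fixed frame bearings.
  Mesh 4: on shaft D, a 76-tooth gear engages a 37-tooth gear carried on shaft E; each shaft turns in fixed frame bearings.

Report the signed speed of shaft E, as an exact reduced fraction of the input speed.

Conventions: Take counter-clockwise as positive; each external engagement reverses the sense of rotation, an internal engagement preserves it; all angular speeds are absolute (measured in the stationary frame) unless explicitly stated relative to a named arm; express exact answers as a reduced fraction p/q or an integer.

16416/11803

4-mesh fixed-axis compound train (all bearings frame-fixed)
mesh 1 [24T→33T]: |ω|/ω_in = 1×24/33 = 8/11, sense flips to −
mesh 2 [27T→29T]: |ω|/ω_in = (8/11)×27/29 = 216/319, sense flips to +
mesh 3 [51T→51T]: |ω|/ω_in = (216/319)×51/51 = 216/319, sense flips to −
mesh 4 [76T→37T]: |ω|/ω_in = (216/319)×76/37 = 16416/11803, sense flips to +
signed output speed (× input speed) = 16416/11803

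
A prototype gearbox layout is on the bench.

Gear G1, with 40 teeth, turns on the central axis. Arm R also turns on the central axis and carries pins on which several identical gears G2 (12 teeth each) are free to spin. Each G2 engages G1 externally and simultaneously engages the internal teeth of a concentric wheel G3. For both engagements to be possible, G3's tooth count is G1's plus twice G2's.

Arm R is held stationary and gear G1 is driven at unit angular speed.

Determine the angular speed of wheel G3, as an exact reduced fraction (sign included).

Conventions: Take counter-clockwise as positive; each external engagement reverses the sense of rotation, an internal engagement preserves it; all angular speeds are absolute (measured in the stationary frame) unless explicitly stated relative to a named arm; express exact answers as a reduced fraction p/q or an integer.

class = planetary set [G3 = 40+2·12 = 64; Willis about the carrier]
ring teeth: 40 + 2·12 = 64
40(ω_sun−ω_arm) = −64(ω_ring−ω_arm),  ω_arm = 0, ω_sun = 1
ω_ring = 0 − (40/64)(1−0) = -5/8
exact speed ratio = -5/8

-5/8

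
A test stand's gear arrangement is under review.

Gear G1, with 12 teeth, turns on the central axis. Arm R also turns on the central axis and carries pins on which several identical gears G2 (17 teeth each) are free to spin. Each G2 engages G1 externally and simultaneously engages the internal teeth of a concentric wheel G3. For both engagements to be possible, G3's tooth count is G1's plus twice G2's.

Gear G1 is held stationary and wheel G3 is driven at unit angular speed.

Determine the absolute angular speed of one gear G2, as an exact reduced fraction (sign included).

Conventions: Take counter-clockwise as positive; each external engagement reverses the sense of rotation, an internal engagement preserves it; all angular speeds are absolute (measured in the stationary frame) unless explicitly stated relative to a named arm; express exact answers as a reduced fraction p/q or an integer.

recognized (axles ride arm R): planetary set, 12/17/46 teeth
ring teeth: 12 + 2·17 = 46
12(ω_sun−ω_arm) = −46(ω_ring−ω_arm),  ω_sun = 0, ω_ring = 1
12(0−ω_arm) = −46(1−ω_arm)  ⇒  58·ω_arm = 46  ⇒  ω_arm = 23/29
sun–planet mesh: 12·(0−23/29) = −17·(ω_p−ω_arm)  ⇒  ω_p−ω_arm = 276/493
ω_p = 23/29 + 276/493 = 23/17
exact speed ratio = 23/17

23/17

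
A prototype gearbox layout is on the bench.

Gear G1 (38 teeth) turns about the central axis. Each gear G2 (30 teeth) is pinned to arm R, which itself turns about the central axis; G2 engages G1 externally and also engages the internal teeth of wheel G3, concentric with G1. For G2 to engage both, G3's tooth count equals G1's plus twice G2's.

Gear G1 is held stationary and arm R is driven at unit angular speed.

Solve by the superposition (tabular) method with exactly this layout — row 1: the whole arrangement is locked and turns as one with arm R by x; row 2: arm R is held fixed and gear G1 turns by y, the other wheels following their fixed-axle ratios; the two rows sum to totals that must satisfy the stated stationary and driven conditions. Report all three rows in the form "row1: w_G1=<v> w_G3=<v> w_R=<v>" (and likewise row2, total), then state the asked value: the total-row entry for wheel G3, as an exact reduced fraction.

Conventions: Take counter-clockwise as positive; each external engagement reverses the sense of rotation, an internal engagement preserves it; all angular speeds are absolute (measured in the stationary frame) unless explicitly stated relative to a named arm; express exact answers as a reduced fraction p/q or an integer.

recognized (axles ride arm R): planetary set, 38/30/98 teeth
superposition row 1 [locked train]: every member turns x
row 2 — arm fixed, fixed-axis ratios: sun y, ring −(38/98)·y, arm 0
boundary: total ω_sun = x + y = 0 and total ω_arm = x = 1  ⇒  y = -1, x = 1
row 2 ring = −(38/98)·(-1) = 19/49
totals (row 1 + row 2): sun 1 + (-1) = 0, ring 1 + 19/49 = 68/49, arm 1 + 0 = 1
asked cell (total, ring) = 68/49

row1: w_G1=1 w_G3=1 w_R=1
row2: w_G1=-1 w_G3=19/49 w_R=0
total: w_G1=0 w_G3=68/49 w_R=1
asked value: 68/49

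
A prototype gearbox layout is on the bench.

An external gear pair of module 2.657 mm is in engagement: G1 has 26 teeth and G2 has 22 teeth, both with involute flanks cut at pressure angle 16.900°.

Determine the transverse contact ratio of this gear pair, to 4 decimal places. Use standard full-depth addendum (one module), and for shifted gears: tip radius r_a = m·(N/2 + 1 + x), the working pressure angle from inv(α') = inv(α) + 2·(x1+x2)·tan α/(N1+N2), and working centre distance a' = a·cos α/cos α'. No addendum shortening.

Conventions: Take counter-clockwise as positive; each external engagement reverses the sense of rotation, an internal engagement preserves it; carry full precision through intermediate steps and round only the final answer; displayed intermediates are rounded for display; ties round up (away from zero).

1.7340

topology: single-mesh involute geometry — m = 2.657, 26T/22T pair
base radii: r_b1 = 33.049298, r_b2 = 27.964791
tip radii: r_a1 = 37.198000, r_a2 = 31.884000
no profile shift: α' = α, a' = a
action lengths: √(r_a1²−r_b1²) = 17.071471, √(r_a2²−r_b2²) = 15.315350
base pitch p_b = π·m·cos α = 7.986726
CR = (17.071471 + 15.315350 − 63.768000·sin 16.90000°)/7.986726 = 1.734043
contact ratio ≈ 1.7340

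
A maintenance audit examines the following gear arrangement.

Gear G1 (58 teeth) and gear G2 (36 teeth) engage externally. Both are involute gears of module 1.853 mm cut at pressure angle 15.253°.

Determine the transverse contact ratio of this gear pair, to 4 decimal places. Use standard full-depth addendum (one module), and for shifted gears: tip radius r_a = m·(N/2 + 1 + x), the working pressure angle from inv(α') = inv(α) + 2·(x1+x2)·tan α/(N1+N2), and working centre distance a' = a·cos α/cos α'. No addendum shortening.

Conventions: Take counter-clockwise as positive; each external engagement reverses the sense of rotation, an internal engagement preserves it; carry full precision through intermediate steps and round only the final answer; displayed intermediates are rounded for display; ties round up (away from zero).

2.0357

recognized (one external pair, fixed centres): single-mesh tooth geometry, m = 1.853, N1 = 58, N2 = 36
base radii: r_b1 = 51.844036, r_b2 = 32.179057
tip radii: r_a1 = 55.590000, r_a2 = 35.207000
no profile shift: α' = α, a' = a
action lengths: √(r_a1²−r_b1²) = 20.061007, √(r_a2²−r_b2²) = 14.284297
base pitch p_b = π·m·cos α = 5.616305
CR = (20.061007 + 14.284297 − 87.091000·sin 15.25300°)/5.616305 = 2.035725
contact ratio ≈ 2.0357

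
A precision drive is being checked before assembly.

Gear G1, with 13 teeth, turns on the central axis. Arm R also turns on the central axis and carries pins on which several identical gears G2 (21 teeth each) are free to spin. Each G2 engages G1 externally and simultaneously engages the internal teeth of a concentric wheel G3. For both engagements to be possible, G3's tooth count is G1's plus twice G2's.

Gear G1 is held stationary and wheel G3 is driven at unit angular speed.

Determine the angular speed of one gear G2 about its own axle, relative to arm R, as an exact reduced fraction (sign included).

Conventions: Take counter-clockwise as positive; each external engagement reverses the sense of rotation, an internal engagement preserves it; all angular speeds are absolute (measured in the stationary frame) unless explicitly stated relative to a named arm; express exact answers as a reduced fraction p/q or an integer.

topology: planetary set — G1 13T / G2 21T / G3 55T, arm = carrier (Willis)
ring teeth: 13 + 2·21 = 55
13(ω_sun−ω_arm) = −55(ω_ring−ω_arm),  ω_sun = 0, ω_ring = 1
13(0−ω_arm) = −55(1−ω_arm)  ⇒  68·ω_arm = 55  ⇒  ω_arm = 55/68
sun–planet mesh: 13·(0−55/68) = −21·(ω_p−ω_arm)  ⇒  ω_p−ω_arm = 715/1428
exact speed ratio = 715/1428

715/1428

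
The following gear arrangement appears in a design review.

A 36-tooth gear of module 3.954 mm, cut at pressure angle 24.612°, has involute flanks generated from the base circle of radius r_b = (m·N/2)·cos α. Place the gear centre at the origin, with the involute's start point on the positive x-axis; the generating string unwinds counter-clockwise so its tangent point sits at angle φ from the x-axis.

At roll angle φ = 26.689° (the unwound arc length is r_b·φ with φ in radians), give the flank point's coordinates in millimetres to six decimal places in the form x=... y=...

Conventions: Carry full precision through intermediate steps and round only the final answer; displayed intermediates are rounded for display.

x=71.349657 y=2.133041

recognized (one wheel, involute flank): single-mesh tooth geometry, m = 3.954, N = 36
pitch radius r_p = m·N/2 = 3.954·36/2 = 71.172000
base radius r_b = r_p·cos α = 71.172000·cos 24.612° = 64.705946
roll angle φ = 26.689° = 0.46581092 rad
x = r_b·(cos φ + φ·sin φ) = 71.349657
y = r_b·(sin φ − φ·cos φ) = 2.133041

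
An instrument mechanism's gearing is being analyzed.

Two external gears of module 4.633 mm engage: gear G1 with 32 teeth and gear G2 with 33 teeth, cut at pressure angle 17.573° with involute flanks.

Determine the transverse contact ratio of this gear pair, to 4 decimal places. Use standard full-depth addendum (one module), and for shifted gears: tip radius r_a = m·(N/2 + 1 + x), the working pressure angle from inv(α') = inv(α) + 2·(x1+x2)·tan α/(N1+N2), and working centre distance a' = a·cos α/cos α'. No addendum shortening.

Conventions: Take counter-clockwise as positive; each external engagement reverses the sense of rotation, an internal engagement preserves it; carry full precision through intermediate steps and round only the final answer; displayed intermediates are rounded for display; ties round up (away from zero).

single-mesh involute tooth geometry (32T engaging 33T at module 4.633)
base radii: r_b1 = 70.668672, r_b2 = 72.877068
tip radii: r_a1 = 78.761000, r_a2 = 81.077500
no profile shift: α' = α, a' = a
action lengths: √(r_a1²−r_b1²) = 34.774040, √(r_a2²−r_b2²) = 35.531590
base pitch p_b = π·m·cos α = 13.875761
CR = (34.774040 + 35.531590 − 150.572500·sin 17.57300°)/13.875761 = 1.790509
contact ratio ≈ 1.7905

1.7905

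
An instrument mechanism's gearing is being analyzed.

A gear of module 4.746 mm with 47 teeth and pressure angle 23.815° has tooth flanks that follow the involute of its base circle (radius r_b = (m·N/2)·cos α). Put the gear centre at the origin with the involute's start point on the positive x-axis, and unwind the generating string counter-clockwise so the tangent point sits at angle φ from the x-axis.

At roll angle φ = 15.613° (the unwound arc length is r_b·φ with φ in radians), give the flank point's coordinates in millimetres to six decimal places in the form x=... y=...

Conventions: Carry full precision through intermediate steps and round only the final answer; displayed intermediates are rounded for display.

x=105.752849 y=0.683107

class = single-mesh tooth geometry [base-circle involute, m = 4.746, 47T]
pitch radius r_p = m·N/2 = 4.746·47/2 = 111.531000
base radius r_b = r_p·cos α = 111.531000·cos 23.815° = 102.034580
roll angle φ = 15.613° = 0.27249826 rad
x = r_b·(cos φ + φ·sin φ) = 105.752849
y = r_b·(sin φ − φ·cos φ) = 0.683107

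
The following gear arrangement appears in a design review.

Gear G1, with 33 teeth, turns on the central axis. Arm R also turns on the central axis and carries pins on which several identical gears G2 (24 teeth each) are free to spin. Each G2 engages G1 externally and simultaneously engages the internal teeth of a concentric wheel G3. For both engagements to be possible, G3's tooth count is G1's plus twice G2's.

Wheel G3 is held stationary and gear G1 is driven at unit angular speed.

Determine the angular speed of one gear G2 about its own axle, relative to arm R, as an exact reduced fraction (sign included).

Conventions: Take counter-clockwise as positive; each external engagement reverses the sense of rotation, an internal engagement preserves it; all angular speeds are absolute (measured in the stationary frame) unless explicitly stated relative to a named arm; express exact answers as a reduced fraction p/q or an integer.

class = planetary set [G3 = 33+2·24 = 81; Willis about the carrier]
ring teeth: 33 + 2·24 = 81
33(ω_sun−ω_arm) = −81(ω_ring−ω_arm),  ω_ring = 0, ω_sun = 1
33(1−ω_arm) = −81(0−ω_arm)  ⇒  114·ω_arm = 33  ⇒  ω_arm = 11/38
sun–planet mesh: 33·(1−11/38) = −24·(ω_p−ω_arm)  ⇒  ω_p−ω_arm = -297/304
exact speed ratio = -297/304

-297/304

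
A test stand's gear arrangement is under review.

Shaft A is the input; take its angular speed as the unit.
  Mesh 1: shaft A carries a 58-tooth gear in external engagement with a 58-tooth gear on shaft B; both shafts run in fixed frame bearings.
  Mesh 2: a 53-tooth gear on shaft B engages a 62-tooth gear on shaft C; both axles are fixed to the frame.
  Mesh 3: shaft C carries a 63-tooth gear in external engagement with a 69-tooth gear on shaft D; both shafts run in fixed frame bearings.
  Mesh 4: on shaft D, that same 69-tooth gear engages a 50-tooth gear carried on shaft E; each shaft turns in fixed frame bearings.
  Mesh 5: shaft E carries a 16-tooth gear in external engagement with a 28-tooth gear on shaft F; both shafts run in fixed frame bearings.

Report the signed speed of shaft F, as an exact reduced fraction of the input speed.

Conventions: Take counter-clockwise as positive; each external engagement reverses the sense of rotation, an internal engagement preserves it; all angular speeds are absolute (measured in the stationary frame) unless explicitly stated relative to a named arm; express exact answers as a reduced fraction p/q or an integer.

-477/775

5-mesh fixed-axis compound train (all bearings frame-fixed)
mesh 1 [58T→58T]: |ω|/ω_in = 1×58/58 = 1, sense flips to −
mesh 2 [53T→62T]: |ω|/ω_in = 1×53/62 = 53/62, sense flips to +
mesh 3 [63T→69T]: |ω|/ω_in = (53/62)×63/69 = 1113/1426, sense flips to −
mesh 4 [69T→50T]: |ω|/ω_in = (1113/1426)×69/50 = 3339/3100, sense flips to +
mesh 5 [16T→28T]: |ω|/ω_in = (3339/3100)×16/28 = 477/775, sense flips to −
signed output speed (× input speed) = -477/775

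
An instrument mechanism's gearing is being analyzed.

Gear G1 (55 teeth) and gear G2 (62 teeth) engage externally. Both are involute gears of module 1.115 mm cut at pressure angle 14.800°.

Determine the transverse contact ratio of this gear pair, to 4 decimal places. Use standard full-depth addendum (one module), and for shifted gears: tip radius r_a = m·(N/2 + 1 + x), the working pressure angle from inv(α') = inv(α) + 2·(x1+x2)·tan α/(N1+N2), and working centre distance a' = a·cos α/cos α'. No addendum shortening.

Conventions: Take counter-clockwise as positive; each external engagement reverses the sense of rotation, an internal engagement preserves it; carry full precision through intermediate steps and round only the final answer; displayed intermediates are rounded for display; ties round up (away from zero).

single-mesh involute tooth geometry (55T engaging 62T at module 1.115)
base radii: r_b1 = 29.645222, r_b2 = 33.418250
tip radii: r_a1 = 31.777500, r_a2 = 35.680000
no profile shift: α' = α, a' = a
action lengths: √(r_a1²−r_b1²) = 11.444226, √(r_a2²−r_b2²) = 12.501317
base pitch p_b = π·m·cos α = 3.386662
CR = (11.444226 + 12.501317 − 65.227500·sin 14.80000°)/3.386662 = 2.150629
contact ratio ≈ 2.1506

2.1506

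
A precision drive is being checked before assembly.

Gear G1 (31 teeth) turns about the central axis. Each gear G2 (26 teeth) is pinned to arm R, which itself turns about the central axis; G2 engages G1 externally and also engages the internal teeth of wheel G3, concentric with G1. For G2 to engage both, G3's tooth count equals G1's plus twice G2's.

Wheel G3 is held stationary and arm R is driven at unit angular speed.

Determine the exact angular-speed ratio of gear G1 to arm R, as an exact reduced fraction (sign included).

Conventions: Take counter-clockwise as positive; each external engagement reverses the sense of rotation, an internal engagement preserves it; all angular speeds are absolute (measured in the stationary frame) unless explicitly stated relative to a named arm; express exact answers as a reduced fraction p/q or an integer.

topology: planetary set — G1 31T / G2 26T / G3 83T, arm = carrier (Willis)
ring teeth: 31 + 2·26 = 83
31(ω_sun−ω_arm) = −83(ω_ring−ω_arm),  ω_ring = 0, ω_arm = 1
ω_sun = 1 − (83/31)(0−1) = 114/31
ω_out/ω_in = 114/31

114/31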